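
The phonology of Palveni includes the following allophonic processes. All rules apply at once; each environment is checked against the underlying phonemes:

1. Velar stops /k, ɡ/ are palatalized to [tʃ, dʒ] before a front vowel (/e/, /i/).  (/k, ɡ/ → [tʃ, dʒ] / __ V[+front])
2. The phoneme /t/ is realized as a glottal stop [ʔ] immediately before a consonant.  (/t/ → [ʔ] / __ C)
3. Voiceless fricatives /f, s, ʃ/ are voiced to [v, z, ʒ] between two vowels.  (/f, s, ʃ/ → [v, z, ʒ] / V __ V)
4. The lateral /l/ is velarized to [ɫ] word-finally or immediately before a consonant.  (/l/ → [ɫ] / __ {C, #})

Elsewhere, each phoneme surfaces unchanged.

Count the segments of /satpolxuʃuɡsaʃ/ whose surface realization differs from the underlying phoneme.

Segments that undergo a rule: /t/ → [ʔ] (rule 2); /l/ → [ɫ] (rule 4); /ʃ/ → [ʒ] (rule 3).
All other segments surface unchanged.

3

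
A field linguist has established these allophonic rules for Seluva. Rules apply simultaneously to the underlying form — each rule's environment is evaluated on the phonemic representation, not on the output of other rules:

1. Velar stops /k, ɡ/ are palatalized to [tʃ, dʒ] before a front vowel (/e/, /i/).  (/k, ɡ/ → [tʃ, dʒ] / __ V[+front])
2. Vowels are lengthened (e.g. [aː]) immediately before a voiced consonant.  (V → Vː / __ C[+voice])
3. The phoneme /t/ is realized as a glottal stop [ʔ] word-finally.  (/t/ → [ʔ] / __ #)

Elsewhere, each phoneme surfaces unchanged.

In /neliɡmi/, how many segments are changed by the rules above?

Segments that undergo a rule: /e/ → [eː] (rule 2); /i/ → [iː] (rule 2).
All other segments surface unchanged.

2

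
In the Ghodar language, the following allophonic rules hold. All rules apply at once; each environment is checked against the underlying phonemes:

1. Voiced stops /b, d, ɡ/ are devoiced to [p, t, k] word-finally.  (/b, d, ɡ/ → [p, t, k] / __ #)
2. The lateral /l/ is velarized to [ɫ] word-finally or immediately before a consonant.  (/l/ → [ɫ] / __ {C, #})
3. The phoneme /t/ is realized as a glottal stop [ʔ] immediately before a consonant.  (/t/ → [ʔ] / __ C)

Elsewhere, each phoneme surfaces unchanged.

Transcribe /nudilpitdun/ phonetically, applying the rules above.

/n/ (word-initial): no rule targets it → [n].
/u/ — not in any rule's target class → [u].
/d/ (between /u/ and /i/) is in the target of rule 1 but the environment (word-finally) is not met → [d].
/i/ (between /d/ and /l/): no rule targets it → [i].
/l/ (between /i/ and /p/) occurs word-finally or immediately before a consonant → [ɫ] by rule 2.
/p/ (between /l/ and /i/) is unaffected → [p].
/i/ (between /p/ and /t/): no rule targets it → [i].
/t/ (between /i/ and /d/): immediately before a consonant, so rule 3 applies → [ʔ].
/d/ (between /t/ and /u/) is in the target of rule 1 but the environment (word-finally) is not met → [d].
/u/ (between /d/ and /n/) is unaffected → [u].
/n/ (word-final): no rule targets it → [n].

[nudiɫpiʔdun]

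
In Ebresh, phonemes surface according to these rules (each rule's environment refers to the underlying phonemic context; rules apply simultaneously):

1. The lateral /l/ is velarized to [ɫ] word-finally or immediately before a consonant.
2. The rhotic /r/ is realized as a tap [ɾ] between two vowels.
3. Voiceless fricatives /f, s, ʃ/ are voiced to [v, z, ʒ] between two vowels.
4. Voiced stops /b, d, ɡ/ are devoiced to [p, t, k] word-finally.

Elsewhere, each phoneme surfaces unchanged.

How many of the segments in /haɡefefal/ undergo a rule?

3

Segments that undergo a rule: /f/ → [v] (rule 3); /f/ → [v] (rule 3); /l/ → [ɫ] (rule 1).
All other segments surface unchanged.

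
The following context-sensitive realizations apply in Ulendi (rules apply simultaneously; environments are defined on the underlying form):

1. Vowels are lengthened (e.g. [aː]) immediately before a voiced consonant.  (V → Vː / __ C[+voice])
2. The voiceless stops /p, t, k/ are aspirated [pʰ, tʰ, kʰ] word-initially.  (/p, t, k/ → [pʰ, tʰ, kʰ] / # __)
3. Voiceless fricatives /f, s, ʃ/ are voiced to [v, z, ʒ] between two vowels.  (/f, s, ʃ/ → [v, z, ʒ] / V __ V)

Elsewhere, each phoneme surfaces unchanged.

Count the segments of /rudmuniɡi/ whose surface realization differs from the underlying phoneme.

Segments that undergo a rule: /u/ → [uː] (rule 1); /u/ → [uː] (rule 1); /i/ → [iː] (rule 1).
All other segments surface unchanged.

3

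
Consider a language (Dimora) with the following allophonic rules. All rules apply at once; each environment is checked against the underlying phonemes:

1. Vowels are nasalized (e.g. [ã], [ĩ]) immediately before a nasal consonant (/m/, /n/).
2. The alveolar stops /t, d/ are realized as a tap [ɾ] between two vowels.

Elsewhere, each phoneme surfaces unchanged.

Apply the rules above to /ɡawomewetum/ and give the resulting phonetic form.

[ɡawõmeweɾũm]

/ɡ/ — not in any rule's target class → [ɡ].
/a/ — between /ɡ/ and /w/; rule 1 does not apply here → [a].
/w/ stays [w].
/o/ (between /w/ and /m/) occurs before a nasal consonant → [õ] by rule 1.
/m/ (between /o/ and /e/) is unaffected → [m].
/e/ (between /m/ and /w/): rule 1 targets it, but not before a nasal consonant → unchanged [e].
/w/ — not in any rule's target class → [w].
/e/ (between /w/ and /t/): rule 1 targets it, but not before a nasal consonant → unchanged [e].
Rule 2 applies to /t/ (between /e/ and /u/: between two vowels) → [ɾ].
/u/ — between /t/ and /m/, before a nasal consonant — surfaces as [ũ] (rule 1).
/m/ (word-final): no rule targets it → [m].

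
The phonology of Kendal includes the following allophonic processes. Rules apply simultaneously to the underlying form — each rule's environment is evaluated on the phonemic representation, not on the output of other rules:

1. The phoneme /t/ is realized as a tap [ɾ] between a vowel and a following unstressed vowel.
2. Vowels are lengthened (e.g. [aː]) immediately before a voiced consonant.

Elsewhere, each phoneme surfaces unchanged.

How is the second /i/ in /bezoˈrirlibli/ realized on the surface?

/i/ meets the environment for rule 2 (before a voiced consonant) → [iː].

[iː]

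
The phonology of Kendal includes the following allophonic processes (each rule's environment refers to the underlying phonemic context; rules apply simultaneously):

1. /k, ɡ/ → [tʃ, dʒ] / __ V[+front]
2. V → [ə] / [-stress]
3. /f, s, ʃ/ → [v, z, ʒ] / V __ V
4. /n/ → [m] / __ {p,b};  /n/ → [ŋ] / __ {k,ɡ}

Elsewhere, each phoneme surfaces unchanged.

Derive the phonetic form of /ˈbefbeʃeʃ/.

[ˈbefbəʒəʃ]

/b/ (word-initial): no rule targets it → [b].
/e/ (between /b/ and /f/) is in the target of rule 2 but the environment (in an unstressed syllable) is not met → [e].
/f/ (between /e/ and /b/): rule 3 targets it, but not between two vowels → unchanged [f].
/b/ (between /f/ and /e/) is unaffected → [b].
/e/ (between /b/ and /ʃ/): in an unstressed syllable, so rule 2 applies → [ə].
/ʃ/ (between /e/ and /e/) occurs between two vowels → [ʒ] by rule 3.
Rule 2 applies to /e/ (between /ʃ/ and /ʃ/: in an unstressed syllable) → [ə].
/ʃ/ (word-final): rule 3 targets it, but not between two vowels → unchanged [ʃ].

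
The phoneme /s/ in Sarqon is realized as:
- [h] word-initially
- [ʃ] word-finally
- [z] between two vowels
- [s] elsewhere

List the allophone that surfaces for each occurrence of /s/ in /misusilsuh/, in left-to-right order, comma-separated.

Occurrence 1 (position 3): between two vowels → [z].
Occurrence 2 (position 5): between two vowels → [z].
Occurrence 3 (position 8): no conditioning environment matches → elsewhere allophone [s].

[z], [z], [s]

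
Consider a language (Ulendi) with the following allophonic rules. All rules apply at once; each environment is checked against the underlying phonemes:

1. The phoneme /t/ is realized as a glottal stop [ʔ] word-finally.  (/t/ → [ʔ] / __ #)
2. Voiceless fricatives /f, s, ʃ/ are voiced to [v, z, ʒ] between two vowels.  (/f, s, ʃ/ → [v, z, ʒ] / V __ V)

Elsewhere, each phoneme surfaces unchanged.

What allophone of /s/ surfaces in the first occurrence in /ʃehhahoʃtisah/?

[z]

/s/ — between /i/ and /a/, between two vowels — surfaces as [z] (rule 2).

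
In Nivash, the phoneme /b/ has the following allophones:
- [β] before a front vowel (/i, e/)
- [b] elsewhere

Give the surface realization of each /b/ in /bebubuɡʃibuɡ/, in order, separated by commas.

[β], [b], [b], [b]

Occurrence 1 (position 1): before a front vowel (/i, e/) → [β].
Occurrence 2 (position 3): no conditioning environment matches → elsewhere allophone [b].
Occurrence 3 (position 5): no conditioning environment matches → elsewhere allophone [b].
Occurrence 4 (position 10): no conditioning environment matches → elsewhere allophone [b].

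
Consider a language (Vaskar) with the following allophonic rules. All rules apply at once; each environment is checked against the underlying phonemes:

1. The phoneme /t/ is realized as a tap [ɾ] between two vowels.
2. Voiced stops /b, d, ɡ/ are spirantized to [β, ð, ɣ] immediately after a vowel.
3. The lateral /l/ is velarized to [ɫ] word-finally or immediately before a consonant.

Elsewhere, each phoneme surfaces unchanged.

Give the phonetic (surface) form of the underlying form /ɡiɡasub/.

[ɡiɣasuβ]

/ɡ/ (word-initial) fails the environment for rule 2, so it stays [ɡ].
/i/ (between /ɡ/ and /ɡ/): no rule targets it → [i].
/ɡ/ meets the environment for rule 2 (immediately after a vowel) → [ɣ].
/a/ (between /ɡ/ and /s/): no rule targets it → [a].
/s/ — not in any rule's target class → [s].
/u/ (between /s/ and /b/): no rule targets it → [u].
Rule 2 applies to /b/ (word-final: immediately after a vowel) → [β].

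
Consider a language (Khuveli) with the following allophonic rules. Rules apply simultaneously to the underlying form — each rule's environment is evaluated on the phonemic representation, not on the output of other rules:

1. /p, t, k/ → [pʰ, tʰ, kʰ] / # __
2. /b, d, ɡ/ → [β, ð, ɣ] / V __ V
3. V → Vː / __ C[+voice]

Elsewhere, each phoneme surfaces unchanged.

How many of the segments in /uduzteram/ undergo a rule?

Segments that undergo a rule: /u/ → [uː] (rule 3); /d/ → [ð] (rule 2); /u/ → [uː] (rule 3); /e/ → [eː] (rule 3); /a/ → [aː] (rule 3).
All other segments surface unchanged.

5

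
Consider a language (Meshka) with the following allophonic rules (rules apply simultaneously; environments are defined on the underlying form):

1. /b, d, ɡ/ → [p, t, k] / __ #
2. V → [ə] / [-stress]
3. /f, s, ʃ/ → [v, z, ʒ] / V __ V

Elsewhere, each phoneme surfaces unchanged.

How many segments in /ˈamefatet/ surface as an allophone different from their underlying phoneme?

4

Segments that undergo a rule: /e/ → [ə] (rule 2); /f/ → [v] (rule 3); /a/ → [ə] (rule 2); /e/ → [ə] (rule 2).
All other segments surface unchanged.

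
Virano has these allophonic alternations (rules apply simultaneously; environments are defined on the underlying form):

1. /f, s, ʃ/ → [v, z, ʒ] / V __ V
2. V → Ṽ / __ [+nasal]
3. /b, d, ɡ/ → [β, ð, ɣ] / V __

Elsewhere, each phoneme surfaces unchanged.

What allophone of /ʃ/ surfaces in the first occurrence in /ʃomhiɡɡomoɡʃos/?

[ʃ]

/ʃ/ (word-initial) is in the target of rule 1 but the environment (between two vowels) is not met → [ʃ].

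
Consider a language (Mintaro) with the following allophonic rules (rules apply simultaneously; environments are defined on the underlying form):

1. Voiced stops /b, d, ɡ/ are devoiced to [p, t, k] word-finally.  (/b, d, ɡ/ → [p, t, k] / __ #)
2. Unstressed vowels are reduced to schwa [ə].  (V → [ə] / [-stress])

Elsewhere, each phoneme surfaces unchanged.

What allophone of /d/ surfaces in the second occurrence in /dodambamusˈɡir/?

/d/ (between /o/ and /a/) fails the environment for rule 1, so it stays [d].

[d]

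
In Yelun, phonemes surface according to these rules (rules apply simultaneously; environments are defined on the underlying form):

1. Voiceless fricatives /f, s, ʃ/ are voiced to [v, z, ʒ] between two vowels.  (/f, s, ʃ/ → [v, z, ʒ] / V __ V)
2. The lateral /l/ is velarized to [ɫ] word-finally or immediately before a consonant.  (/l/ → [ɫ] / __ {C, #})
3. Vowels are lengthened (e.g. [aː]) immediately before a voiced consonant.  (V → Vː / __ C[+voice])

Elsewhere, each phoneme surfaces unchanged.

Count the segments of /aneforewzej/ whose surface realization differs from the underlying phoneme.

Segments that undergo a rule: /a/ → [aː] (rule 3); /f/ → [v] (rule 1); /o/ → [oː] (rule 3); /e/ → [eː] (rule 3); /e/ → [eː] (rule 3).
All other segments surface unchanged.

5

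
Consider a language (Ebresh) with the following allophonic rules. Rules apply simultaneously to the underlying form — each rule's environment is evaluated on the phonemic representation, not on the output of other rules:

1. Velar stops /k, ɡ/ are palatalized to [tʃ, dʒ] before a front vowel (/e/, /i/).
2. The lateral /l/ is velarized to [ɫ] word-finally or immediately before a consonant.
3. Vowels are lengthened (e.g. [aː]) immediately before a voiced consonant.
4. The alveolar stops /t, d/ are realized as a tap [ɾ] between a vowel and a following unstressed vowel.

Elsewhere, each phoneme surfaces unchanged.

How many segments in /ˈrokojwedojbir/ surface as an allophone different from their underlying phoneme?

5

Segments that undergo a rule: /o/ → [oː] (rule 3); /e/ → [eː] (rule 3); /d/ → [ɾ] (rule 4); /o/ → [oː] (rule 3); /i/ → [iː] (rule 3).
All other segments surface unchanged.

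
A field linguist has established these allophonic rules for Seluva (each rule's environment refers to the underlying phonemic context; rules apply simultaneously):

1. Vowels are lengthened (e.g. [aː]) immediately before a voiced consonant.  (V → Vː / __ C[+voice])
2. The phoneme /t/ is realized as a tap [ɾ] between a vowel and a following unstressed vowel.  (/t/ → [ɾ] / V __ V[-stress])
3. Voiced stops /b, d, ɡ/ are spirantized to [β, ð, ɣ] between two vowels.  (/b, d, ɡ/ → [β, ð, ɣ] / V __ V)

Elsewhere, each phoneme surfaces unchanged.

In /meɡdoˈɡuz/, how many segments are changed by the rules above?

4

Segments that undergo a rule: /e/ → [eː] (rule 1); /o/ → [oː] (rule 1); /ɡ/ → [ɣ] (rule 3); /u/ → [uː] (rule 1).
All other segments surface unchanged.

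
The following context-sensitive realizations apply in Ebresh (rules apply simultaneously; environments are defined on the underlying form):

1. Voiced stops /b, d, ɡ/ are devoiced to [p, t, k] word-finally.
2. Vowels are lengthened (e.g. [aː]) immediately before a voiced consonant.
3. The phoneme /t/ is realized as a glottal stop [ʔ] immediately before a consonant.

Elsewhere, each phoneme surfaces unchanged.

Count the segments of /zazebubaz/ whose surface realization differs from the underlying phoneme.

Segments that undergo a rule: /a/ → [aː] (rule 2); /e/ → [eː] (rule 2); /u/ → [uː] (rule 2); /a/ → [aː] (rule 2).
All other segments surface unchanged.

4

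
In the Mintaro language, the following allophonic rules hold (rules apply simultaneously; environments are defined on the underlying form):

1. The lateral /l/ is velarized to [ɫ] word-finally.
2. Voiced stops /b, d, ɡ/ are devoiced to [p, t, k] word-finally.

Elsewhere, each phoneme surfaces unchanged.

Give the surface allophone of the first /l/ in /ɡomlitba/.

/l/ (between /m/ and /i/): rule 1 targets it, but not word-finally → unchanged [l].

[l]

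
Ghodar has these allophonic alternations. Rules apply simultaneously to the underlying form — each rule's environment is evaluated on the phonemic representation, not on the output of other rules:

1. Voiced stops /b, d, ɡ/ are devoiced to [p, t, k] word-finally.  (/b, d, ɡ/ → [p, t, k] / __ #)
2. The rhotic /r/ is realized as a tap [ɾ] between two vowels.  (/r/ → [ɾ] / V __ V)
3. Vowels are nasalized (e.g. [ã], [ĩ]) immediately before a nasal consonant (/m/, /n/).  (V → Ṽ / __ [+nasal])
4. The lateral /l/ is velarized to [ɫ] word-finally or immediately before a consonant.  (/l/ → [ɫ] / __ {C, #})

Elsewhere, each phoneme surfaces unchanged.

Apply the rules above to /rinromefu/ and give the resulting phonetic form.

[rĩnrõmefu]

/r/ (word-initial) fails the environment for rule 2, so it stays [r].
/i/ (between /r/ and /n/) occurs before a nasal consonant → [ĩ] by rule 3.
/n/ stays [n].
/r/ (between /n/ and /o/): rule 2 targets it, but not between two vowels → unchanged [r].
/o/ (between /r/ and /m/): before a nasal consonant, so rule 3 applies → [õ].
/m/ (between /o/ and /e/): no rule targets it → [m].
/e/ (between /m/ and /f/): rule 3 targets it, but not before a nasal consonant → unchanged [e].
/f/ stays [f].
/u/ (word-final) fails the environment for rule 3, so it stays [u].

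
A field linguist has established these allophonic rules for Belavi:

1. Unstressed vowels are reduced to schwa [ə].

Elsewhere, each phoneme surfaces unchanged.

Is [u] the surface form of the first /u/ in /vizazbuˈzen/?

No

/u/ meets the environment for rule 1 (in an unstressed syllable) → [ə].
The actual realization is [ə], not [u].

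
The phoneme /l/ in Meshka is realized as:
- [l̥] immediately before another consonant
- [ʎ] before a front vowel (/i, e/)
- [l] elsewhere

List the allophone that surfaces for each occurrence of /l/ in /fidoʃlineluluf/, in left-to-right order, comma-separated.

[ʎ], [l], [l]

Occurrence 1 (position 6): before a front vowel (/i, e/) → [ʎ].
Occurrence 2 (position 10): no conditioning environment matches → elsewhere allophone [l].
Occurrence 3 (position 12): no conditioning environment matches → elsewhere allophone [l].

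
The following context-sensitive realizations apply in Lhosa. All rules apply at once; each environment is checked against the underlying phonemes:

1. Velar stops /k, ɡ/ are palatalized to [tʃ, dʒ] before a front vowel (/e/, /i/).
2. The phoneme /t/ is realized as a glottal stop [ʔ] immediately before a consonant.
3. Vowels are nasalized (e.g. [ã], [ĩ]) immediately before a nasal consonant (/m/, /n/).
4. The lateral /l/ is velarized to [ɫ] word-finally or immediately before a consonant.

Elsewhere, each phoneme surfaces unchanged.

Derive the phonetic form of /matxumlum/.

/m/ — not in any rule's target class → [m].
/a/ (between /m/ and /t/) is in the target of rule 3 but the environment (before a nasal consonant) is not met → [a].
/t/ meets the environment for rule 2 (immediately before a consonant) → [ʔ].
/x/ — not in any rule's target class → [x].
/u/ (between /x/ and /m/) occurs before a nasal consonant → [ũ] by rule 3.
/m/ — not in any rule's target class → [m].
/l/ (between /m/ and /u/): rule 4 targets it, but not word-finally or immediately before a consonant → unchanged [l].
/u/ (between /l/ and /m/) occurs before a nasal consonant → [ũ] by rule 3.
/m/ (word-final): no rule targets it → [m].

[maʔxũmlũm]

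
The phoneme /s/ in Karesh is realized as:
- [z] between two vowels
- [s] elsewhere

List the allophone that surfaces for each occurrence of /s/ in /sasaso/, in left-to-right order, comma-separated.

[s], [z], [z]

Occurrence 1 (position 1): no conditioning environment matches → elsewhere allophone [s].
Occurrence 2 (position 3): between two vowels → [z].
Occurrence 3 (position 5): between two vowels → [z].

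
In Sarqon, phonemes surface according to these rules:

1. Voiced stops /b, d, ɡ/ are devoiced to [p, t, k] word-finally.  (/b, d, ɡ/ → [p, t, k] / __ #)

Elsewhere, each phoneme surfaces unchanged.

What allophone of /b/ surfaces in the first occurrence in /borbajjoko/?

/b/ — word-initial; rule 1 does not apply here → [b].

[b]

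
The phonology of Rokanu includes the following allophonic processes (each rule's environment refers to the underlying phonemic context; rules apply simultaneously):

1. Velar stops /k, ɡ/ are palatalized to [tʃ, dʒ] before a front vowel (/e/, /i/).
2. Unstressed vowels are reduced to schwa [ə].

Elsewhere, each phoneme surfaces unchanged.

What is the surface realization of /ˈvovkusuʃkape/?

[ˈvovkəsəʃkəpə]

/v/ (word-initial): no rule targets it → [v].
/o/ (between /v/ and /v/) fails the environment for rule 2, so it stays [o].
/v/ stays [v].
/k/ — between /v/ and /u/; rule 1 does not apply here → [k].
/u/ (between /k/ and /s/): in an unstressed syllable, so rule 2 applies → [ə].
/s/ stays [s].
/u/ meets the environment for rule 2 (in an unstressed syllable) → [ə].
/ʃ/ (between /u/ and /k/): no rule targets it → [ʃ].
/k/ (between /ʃ/ and /a/) is in the target of rule 1 but the environment (before a front vowel) is not met → [k].
/a/ (between /k/ and /p/) occurs in an unstressed syllable → [ə] by rule 2.
/p/ (between /a/ and /e/) is unaffected → [p].
/e/ (word-final): in an unstressed syllable, so rule 2 applies → [ə].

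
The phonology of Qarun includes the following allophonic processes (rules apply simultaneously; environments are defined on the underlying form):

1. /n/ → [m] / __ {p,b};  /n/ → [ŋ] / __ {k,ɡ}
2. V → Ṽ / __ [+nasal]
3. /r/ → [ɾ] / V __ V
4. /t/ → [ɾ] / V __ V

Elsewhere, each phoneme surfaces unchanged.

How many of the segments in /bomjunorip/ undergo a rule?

Segments that undergo a rule: /o/ → [õ] (rule 2); /u/ → [ũ] (rule 2); /r/ → [ɾ] (rule 3).
All other segments surface unchanged.

3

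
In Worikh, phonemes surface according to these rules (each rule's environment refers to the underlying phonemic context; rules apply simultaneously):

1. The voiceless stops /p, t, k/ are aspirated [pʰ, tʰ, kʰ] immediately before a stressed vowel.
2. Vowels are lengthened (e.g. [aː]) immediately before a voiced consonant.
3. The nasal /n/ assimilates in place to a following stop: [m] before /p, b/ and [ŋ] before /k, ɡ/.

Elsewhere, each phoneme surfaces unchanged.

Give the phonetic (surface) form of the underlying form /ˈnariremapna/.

[ˈnaːriːreːmapna]

/n/ — word-initial; rule 3 does not apply here → [n].
/a/ meets the environment for rule 2 (before a voiced consonant) → [aː].
/r/ — not in any rule's target class → [r].
/i/ — between /r/ and /r/, before a voiced consonant — surfaces as [iː] (rule 2).
/r/ (between /i/ and /e/) is unaffected → [r].
/e/ (between /r/ and /m/): before a voiced consonant, so rule 2 applies → [eː].
/m/ — not in any rule's target class → [m].
/a/ — between /m/ and /p/; rule 2 does not apply here → [a].
/p/ (between /a/ and /n/): rule 1 targets it, but not immediately before a stressed vowel → unchanged [p].
/n/ — between /p/ and /a/; rule 3 does not apply here → [n].
/a/ (word-final) is in the target of rule 2 but the environment (before a voiced consonant) is not met → [a].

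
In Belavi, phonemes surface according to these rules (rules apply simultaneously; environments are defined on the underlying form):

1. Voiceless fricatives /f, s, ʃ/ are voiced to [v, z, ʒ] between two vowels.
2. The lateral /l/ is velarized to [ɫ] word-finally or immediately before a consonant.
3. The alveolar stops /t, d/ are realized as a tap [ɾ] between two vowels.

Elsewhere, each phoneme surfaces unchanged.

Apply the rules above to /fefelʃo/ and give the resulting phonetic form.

/f/ (word-initial): rule 1 targets it, but not between two vowels → unchanged [f].
Rule 1 applies to /f/ (between /e/ and /e/: between two vowels) → [v].
/l/ meets the environment for rule 2 (word-finally or immediately before a consonant) → [ɫ].
/ʃ/ (between /l/ and /o/) fails the environment for rule 1, so it stays [ʃ].

[feveɫʃo]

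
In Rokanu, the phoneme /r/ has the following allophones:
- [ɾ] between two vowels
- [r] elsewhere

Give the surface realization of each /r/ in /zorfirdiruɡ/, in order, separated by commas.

[r], [r], [ɾ]

Occurrence 1 (position 3): no conditioning environment matches → elsewhere allophone [r].
Occurrence 2 (position 6): no conditioning environment matches → elsewhere allophone [r].
Occurrence 3 (position 9): between two vowels → [ɾ].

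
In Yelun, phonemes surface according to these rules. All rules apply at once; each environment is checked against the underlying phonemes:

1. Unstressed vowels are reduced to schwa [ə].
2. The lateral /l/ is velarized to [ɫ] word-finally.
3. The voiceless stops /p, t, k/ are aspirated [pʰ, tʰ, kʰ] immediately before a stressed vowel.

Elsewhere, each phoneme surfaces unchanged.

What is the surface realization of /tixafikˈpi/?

[təxəfəkˈpʰi]

/t/ (word-initial) fails the environment for rule 3, so it stays [t].
/i/ — between /t/ and /x/, in an unstressed syllable — surfaces as [ə] (rule 1).
/x/ — not in any rule's target class → [x].
/a/ (between /x/ and /f/) occurs in an unstressed syllable → [ə] by rule 1.
/f/ stays [f].
/i/ — between /f/ and /k/, in an unstressed syllable — surfaces as [ə] (rule 1).
/k/ (between /i/ and /p/) is in the target of rule 3 but the environment (immediately before a stressed vowel) is not met → [k].
/p/ meets the environment for rule 3 (immediately before a stressed vowel) → [pʰ].
/i/ (word-final) is in the target of rule 1 but the environment (in an unstressed syllable) is not met → [i].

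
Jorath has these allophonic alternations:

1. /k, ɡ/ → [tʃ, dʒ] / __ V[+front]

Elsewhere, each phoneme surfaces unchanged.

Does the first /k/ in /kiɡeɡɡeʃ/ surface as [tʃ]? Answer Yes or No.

/k/ — word-initial, before a front vowel — surfaces as [tʃ] (rule 1).
The actual realization is [tʃ], which matches [tʃ].

Yes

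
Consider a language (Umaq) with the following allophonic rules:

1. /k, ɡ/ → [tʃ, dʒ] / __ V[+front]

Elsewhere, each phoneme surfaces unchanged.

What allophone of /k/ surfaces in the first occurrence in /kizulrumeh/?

[tʃ]

/k/ meets the environment for rule 1 (before a front vowel) → [tʃ].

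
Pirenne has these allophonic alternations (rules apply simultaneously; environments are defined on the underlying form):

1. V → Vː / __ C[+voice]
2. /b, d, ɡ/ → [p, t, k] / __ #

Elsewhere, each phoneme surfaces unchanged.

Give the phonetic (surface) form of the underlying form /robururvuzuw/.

[roːbuːruːrvuːzuːw]

/r/ (word-initial): no rule targets it → [r].
/o/ meets the environment for rule 1 (before a voiced consonant) → [oː].
/b/ — between /o/ and /u/; rule 2 does not apply here → [b].
/u/ (between /b/ and /r/): before a voiced consonant, so rule 1 applies → [uː].
/r/ stays [r].
/u/ (between /r/ and /r/): before a voiced consonant, so rule 1 applies → [uː].
/r/ (between /u/ and /v/): no rule targets it → [r].
/v/ — not in any rule's target class → [v].
/u/ (between /v/ and /z/) occurs before a voiced consonant → [uː] by rule 1.
/z/ (between /u/ and /u/) is unaffected → [z].
/u/ (between /z/ and /w/) occurs before a voiced consonant → [uː] by rule 1.
/w/ (word-final) is unaffected → [w].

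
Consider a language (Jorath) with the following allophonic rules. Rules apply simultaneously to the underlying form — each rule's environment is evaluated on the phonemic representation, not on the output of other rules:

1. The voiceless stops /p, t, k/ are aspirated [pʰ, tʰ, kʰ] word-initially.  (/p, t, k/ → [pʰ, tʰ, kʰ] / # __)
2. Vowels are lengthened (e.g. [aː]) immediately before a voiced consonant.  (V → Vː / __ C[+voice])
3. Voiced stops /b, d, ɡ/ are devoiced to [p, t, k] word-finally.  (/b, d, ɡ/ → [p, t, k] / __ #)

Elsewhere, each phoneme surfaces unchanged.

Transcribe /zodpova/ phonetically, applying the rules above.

/z/ (word-initial) is unaffected → [z].
/o/ meets the environment for rule 2 (before a voiced consonant) → [oː].
/d/ (between /o/ and /p/) fails the environment for rule 3, so it stays [d].
/p/ (between /d/ and /o/) is in the target of rule 1 but the environment (word-initially) is not met → [p].
/o/ meets the environment for rule 2 (before a voiced consonant) → [oː].
/v/ — not in any rule's target class → [v].
/a/ (word-final): rule 2 targets it, but not before a voiced consonant → unchanged [a].

[zoːdpoːva]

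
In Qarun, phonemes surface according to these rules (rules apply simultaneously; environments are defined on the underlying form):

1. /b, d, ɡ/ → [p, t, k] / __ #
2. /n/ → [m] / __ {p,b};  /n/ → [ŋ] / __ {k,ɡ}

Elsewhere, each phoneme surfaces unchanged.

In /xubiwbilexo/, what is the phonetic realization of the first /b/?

/b/ (between /u/ and /i/) fails the environment for rule 1, so it stays [b].

[b]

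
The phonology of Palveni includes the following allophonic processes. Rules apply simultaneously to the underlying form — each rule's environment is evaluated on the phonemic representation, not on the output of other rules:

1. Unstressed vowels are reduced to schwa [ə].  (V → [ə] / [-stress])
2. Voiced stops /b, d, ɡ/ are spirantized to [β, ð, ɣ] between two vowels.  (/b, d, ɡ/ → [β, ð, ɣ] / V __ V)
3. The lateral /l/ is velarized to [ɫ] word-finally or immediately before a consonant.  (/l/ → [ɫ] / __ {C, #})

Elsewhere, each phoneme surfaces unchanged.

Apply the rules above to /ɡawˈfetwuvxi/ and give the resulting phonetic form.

/ɡ/ (word-initial) is in the target of rule 2 but the environment (between two vowels) is not met → [ɡ].
/a/ — between /ɡ/ and /w/, in an unstressed syllable — surfaces as [ə] (rule 1).
/w/ (between /a/ and /f/) is unaffected → [w].
/f/ stays [f].
/e/ — between /f/ and /t/; rule 1 does not apply here → [e].
/t/ — not in any rule's target class → [t].
/w/ (between /t/ and /u/): no rule targets it → [w].
/u/ (between /w/ and /v/) occurs in an unstressed syllable → [ə] by rule 1.
/v/ (between /u/ and /x/) is unaffected → [v].
/x/ (between /v/ and /i/): no rule targets it → [x].
/i/ — word-final, in an unstressed syllable — surfaces as [ə] (rule 1).

[ɡəwˈfetwəvxə]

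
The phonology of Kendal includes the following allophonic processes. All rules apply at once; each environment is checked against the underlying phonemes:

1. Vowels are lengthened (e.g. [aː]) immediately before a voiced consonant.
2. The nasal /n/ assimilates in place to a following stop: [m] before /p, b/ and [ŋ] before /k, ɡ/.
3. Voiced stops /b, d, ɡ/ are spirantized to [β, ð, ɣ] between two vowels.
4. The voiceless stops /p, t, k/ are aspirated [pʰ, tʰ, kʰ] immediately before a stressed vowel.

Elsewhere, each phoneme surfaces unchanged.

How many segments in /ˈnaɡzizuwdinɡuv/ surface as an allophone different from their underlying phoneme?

Segments that undergo a rule: /a/ → [aː] (rule 1); /i/ → [iː] (rule 1); /u/ → [uː] (rule 1); /i/ → [iː] (rule 1); /n/ → [ŋ] (rule 2); /u/ → [uː] (rule 1).
All other segments surface unchanged.

6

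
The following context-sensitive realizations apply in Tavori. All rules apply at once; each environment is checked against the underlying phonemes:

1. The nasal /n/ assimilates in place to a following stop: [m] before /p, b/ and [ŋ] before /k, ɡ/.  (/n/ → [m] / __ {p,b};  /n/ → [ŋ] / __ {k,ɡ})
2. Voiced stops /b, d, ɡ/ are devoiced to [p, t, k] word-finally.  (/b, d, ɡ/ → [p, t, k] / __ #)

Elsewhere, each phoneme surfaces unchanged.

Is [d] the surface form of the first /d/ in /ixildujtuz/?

Yes

/d/ (between /l/ and /u/) is in the target of rule 2 but the environment (word-finally) is not met → [d].
The actual realization is [d], which matches [d].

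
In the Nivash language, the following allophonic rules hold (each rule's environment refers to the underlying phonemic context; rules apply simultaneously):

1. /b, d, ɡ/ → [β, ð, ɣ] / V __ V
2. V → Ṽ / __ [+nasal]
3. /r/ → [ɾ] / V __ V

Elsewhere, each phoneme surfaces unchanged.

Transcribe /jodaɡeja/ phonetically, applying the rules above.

/j/ — not in any rule's target class → [j].
/o/ (between /j/ and /d/): rule 2 targets it, but not before a nasal consonant → unchanged [o].
/d/ meets the environment for rule 1 (between two vowels) → [ð].
/a/ — between /d/ and /ɡ/; rule 2 does not apply here → [a].
/ɡ/ (between /a/ and /e/): between two vowels, so rule 1 applies → [ɣ].
/e/ (between /ɡ/ and /j/) is in the target of rule 2 but the environment (before a nasal consonant) is not met → [e].
/j/ (between /e/ and /a/) is unaffected → [j].
/a/ — word-final; rule 2 does not apply here → [a].

[joðaɣeja]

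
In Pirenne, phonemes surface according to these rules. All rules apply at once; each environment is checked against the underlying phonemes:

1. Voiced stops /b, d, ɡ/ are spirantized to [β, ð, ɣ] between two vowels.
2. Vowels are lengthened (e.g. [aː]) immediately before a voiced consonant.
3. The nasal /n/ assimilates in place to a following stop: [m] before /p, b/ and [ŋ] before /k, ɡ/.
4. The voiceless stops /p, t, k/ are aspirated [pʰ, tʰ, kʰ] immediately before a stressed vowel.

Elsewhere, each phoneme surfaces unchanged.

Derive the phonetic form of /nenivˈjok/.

[neːniːvˈjok]

/n/ (word-initial) is in the target of rule 3 but the environment (before a labial or velar stop) is not met → [n].
/e/ meets the environment for rule 2 (before a voiced consonant) → [eː].
/n/ (between /e/ and /i/): rule 3 targets it, but not before a labial or velar stop → unchanged [n].
Rule 2 applies to /i/ (between /n/ and /v/: before a voiced consonant) → [iː].
/v/ stays [v].
/j/ (between /v/ and /o/) is unaffected → [j].
/o/ (between /j/ and /k/) fails the environment for rule 2, so it stays [o].
/k/ — word-final; rule 4 does not apply here → [k].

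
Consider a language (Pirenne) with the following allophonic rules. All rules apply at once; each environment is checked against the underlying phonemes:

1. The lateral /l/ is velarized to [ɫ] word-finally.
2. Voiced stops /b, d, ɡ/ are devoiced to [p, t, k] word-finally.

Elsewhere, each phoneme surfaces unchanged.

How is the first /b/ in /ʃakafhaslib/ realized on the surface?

Rule 2 applies to /b/ (word-final: word-finally) → [p].

[p]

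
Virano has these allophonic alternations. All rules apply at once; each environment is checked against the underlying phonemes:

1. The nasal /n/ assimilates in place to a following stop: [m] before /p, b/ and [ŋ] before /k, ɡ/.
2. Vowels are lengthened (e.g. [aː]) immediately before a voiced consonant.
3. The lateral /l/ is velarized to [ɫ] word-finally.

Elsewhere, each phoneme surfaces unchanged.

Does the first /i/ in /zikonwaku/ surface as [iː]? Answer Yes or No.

/i/ (between /z/ and /k/) fails the environment for rule 2, so it stays [i].
The actual realization is [i], not [iː].

No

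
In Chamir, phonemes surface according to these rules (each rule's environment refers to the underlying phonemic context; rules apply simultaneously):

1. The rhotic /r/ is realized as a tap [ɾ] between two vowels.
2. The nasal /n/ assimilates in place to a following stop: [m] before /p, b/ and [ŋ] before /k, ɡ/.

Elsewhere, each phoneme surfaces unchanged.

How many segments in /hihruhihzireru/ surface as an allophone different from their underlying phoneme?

Segments that undergo a rule: /r/ → [ɾ] (rule 1); /r/ → [ɾ] (rule 1).
All other segments surface unchanged.

2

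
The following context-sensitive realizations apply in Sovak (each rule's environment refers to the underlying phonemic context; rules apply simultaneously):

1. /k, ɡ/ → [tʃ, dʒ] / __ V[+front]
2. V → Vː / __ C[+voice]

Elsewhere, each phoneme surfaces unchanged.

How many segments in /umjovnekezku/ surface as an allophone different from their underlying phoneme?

Segments that undergo a rule: /u/ → [uː] (rule 2); /o/ → [oː] (rule 2); /k/ → [tʃ] (rule 1); /e/ → [eː] (rule 2).
All other segments surface unchanged.

4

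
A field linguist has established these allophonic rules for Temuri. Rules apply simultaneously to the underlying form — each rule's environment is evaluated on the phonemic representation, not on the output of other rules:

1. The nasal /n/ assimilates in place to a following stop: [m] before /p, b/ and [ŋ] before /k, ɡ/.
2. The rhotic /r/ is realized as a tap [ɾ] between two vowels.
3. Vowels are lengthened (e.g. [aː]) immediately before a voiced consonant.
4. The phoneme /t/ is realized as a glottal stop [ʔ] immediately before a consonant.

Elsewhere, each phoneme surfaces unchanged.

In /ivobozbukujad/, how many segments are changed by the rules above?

Segments that undergo a rule: /i/ → [iː] (rule 3); /o/ → [oː] (rule 3); /o/ → [oː] (rule 3); /u/ → [uː] (rule 3); /a/ → [aː] (rule 3).
All other segments surface unchanged.

5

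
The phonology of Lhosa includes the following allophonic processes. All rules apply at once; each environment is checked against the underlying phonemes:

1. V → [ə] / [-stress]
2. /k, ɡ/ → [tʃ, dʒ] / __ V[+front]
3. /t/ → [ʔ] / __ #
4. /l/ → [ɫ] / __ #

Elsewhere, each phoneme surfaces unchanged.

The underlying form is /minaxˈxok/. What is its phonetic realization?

/m/ — not in any rule's target class → [m].
/i/ — between /m/ and /n/, in an unstressed syllable — surfaces as [ə] (rule 1).
/n/ (between /i/ and /a/): no rule targets it → [n].
/a/ (between /n/ and /x/): in an unstressed syllable, so rule 1 applies → [ə].
/x/ (between /a/ and /x/) is unaffected → [x].
/x/ — not in any rule's target class → [x].
/o/ (between /x/ and /k/) is in the target of rule 1 but the environment (in an unstressed syllable) is not met → [o].
/k/ (word-final) is in the target of rule 2 but the environment (before a front vowel) is not met → [k].

[mənəxˈxok]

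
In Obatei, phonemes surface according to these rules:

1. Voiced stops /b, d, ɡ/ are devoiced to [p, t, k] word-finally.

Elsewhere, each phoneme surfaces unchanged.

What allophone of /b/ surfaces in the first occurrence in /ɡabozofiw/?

/b/ (between /a/ and /o/) fails the environment for rule 1, so it stays [b].

[b]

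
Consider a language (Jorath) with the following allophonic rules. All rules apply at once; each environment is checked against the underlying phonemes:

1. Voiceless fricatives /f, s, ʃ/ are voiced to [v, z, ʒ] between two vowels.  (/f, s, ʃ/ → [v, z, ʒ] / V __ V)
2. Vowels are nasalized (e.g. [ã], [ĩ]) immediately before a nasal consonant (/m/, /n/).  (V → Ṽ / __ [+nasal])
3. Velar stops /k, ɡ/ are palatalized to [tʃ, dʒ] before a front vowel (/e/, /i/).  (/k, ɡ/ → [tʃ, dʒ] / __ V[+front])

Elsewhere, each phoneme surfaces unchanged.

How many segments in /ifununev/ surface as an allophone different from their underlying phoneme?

Segments that undergo a rule: /f/ → [v] (rule 1); /u/ → [ũ] (rule 2); /u/ → [ũ] (rule 2).
All other segments surface unchanged.

3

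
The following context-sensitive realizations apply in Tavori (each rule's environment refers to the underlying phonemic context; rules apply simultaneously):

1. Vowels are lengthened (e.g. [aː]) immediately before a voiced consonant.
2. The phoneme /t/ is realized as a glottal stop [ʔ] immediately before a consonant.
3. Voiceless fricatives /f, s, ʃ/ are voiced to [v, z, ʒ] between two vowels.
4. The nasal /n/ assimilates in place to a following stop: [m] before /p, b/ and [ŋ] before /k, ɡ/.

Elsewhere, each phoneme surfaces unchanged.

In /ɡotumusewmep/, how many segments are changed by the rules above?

3

Segments that undergo a rule: /u/ → [uː] (rule 1); /s/ → [z] (rule 3); /e/ → [eː] (rule 1).
All other segments surface unchanged.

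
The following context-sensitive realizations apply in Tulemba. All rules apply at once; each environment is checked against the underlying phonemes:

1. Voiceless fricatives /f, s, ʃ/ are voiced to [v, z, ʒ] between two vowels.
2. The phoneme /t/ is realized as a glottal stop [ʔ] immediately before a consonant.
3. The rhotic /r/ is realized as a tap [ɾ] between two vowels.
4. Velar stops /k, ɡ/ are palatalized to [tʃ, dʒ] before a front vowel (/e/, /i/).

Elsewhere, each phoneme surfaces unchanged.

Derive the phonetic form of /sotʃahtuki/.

/s/ (word-initial): rule 1 targets it, but not between two vowels → unchanged [s].
/o/ — not in any rule's target class → [o].
Rule 2 applies to /t/ (between /o/ and /ʃ/: immediately before a consonant) → [ʔ].
/ʃ/ (between /t/ and /a/): rule 1 targets it, but not between two vowels → unchanged [ʃ].
/a/ (between /ʃ/ and /h/) is unaffected → [a].
/h/ (between /a/ and /t/): no rule targets it → [h].
/t/ — between /h/ and /u/; rule 2 does not apply here → [t].
/u/ stays [u].
/k/ (between /u/ and /i/): before a front vowel, so rule 4 applies → [tʃ].
/i/ stays [i].

[soʔʃahtutʃi]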